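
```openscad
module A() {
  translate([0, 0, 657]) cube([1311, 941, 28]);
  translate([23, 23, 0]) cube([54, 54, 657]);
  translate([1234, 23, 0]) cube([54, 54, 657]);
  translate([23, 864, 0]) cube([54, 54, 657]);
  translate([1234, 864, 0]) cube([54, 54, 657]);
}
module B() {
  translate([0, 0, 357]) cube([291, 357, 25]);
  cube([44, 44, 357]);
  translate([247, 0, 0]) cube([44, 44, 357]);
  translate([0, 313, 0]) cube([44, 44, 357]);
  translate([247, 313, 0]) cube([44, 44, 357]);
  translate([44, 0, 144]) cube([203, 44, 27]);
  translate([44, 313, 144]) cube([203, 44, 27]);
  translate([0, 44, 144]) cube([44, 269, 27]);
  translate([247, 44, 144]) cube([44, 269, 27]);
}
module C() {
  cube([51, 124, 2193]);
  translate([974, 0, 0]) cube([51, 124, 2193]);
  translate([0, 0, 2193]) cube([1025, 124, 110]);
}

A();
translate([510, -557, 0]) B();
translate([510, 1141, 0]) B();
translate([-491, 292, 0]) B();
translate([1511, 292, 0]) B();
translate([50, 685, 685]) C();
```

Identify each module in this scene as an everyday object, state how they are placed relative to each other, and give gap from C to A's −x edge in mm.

The door frame's min-x is at 50; the table's min-x is 0; gap = 50 mm.

A is a table. B is a stool. C is a door frame. Four stools sit around the table at the −y, +y, −x, +x sides. The door frame is on top of the table. The gap from the door frame to the table's −x edge is 50 mm.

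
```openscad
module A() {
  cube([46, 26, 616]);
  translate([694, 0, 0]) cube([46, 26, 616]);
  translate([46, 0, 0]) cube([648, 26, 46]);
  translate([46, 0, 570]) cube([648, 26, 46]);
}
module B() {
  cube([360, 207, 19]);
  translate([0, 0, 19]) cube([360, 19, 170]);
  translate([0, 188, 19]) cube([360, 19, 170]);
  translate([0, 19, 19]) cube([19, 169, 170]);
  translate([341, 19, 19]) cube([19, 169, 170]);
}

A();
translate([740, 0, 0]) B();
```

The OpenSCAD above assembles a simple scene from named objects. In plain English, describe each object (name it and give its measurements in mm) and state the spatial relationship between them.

A is a rectangular picture frame lying in the x–z plane (depth along y). The opening is 648 mm wide (x) by 524 mm tall (z), surrounded by a border 46 mm wide on all four sides. The frame is 26 mm deep and is made of two full-height vertical stiles with two horizontal rails fitted between them.

B is an open storage box with external size 360×207×189 mm and wall thickness 19 mm (the base is also 19 mm thick). The base covers the whole footprint; the four walls stand on the base, with the y-facing walls full-width and the x-facing walls fitting between their inner faces.

The open box is against the picture frame's +x side, with their −y faces flush.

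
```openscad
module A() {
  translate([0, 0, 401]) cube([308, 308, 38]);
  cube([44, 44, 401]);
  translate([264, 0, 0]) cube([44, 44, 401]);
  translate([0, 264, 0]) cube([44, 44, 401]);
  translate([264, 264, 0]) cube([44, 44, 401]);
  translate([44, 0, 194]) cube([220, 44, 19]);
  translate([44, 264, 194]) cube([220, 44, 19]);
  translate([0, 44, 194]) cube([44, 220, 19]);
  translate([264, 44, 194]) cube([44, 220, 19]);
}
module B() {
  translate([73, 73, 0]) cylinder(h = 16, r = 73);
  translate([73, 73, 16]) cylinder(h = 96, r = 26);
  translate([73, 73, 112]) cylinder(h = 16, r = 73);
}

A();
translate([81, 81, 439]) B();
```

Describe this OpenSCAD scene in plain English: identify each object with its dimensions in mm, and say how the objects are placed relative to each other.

A is a four-legged stool. The seat is a 308×308×38 mm slab whose top surface is at z = 439 mm; four square legs, each 44×44 mm in cross-section, run from the floor (z = 0) to the underside of the seat, each flush with a corner of the seat. Four stretchers, 44 mm wide and 19 mm tall, connect adjacent legs with their undersides at z = 194 mm, each running between the inner faces of the legs it joins and aligned with the legs' outer faces on the other axis.

B is a spool: two coaxial disc flanges of radius 73 mm and thickness 16 mm, joined by a core cylinder of radius 26 mm and height 96 mm. The lower flange rests on z = 0 and the three cylinders share a vertical axis.

The spool is on top of the stool, centred.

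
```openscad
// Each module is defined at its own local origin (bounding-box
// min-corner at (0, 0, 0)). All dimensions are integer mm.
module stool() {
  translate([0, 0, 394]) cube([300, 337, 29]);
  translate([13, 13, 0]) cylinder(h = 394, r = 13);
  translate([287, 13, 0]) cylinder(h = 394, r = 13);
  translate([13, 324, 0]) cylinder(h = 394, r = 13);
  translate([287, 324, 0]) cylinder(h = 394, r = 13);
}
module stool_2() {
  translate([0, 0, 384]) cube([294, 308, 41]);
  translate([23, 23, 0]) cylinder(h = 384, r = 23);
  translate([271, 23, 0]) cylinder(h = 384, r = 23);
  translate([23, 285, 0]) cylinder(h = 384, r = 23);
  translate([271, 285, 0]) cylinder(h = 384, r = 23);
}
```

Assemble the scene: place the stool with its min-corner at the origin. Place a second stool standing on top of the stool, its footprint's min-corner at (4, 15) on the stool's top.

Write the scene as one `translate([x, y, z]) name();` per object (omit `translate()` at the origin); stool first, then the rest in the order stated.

stool();
translate([4, 15, 423]) stool_2();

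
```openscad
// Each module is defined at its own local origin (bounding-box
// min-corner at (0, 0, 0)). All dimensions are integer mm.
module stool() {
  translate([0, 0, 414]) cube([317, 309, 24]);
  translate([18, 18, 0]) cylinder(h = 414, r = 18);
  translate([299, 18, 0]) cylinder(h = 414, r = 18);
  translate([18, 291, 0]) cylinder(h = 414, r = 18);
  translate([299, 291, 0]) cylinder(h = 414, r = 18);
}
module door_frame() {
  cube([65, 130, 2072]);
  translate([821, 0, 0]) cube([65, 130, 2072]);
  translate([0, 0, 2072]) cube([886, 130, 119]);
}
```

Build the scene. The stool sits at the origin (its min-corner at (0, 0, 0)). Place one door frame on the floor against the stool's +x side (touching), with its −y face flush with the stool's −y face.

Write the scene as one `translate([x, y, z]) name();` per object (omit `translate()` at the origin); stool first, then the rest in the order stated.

stool();
translate([317, 0, 0]) door_frame();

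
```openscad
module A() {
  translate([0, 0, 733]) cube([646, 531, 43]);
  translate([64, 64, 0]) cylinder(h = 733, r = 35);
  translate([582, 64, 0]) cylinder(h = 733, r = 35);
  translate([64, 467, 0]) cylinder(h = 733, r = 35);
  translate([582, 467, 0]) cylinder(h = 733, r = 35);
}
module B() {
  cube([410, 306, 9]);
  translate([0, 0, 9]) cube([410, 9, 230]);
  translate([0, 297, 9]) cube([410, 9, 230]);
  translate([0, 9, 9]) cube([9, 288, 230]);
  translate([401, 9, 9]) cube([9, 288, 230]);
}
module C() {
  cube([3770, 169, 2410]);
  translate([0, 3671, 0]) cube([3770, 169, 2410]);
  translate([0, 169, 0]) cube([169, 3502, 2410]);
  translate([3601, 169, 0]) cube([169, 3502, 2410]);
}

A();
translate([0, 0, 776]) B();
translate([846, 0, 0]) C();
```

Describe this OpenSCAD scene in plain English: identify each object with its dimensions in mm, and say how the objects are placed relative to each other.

A is a table with a 646×531 mm rectangular top, 43 mm thick, top surface at z = 776 mm, supported by four round legs of 70 mm diameter, each leg's bounding box inset 29 mm from the nearest pair of top edges, running from the floor.

B is an open-topped rectangular box: outside dimensions 410×306×239 mm, with a uniform wall and base thickness of 9 mm. The base is a full 410×306 slab on the floor; four walls sit on top of the base. The front and back walls (the −y and +y sides) span the full width; the two side walls fit between them.

C is the wall frame of a small rectangular building: four walls, each 2410 mm tall and 169 mm thick, enclosing a footprint 3770 mm (x) by 3840 mm (y) outside-to-outside, with no floor or roof. The front and back walls (the −y and +y sides) span the full width; the two side walls fit between them.

The open box is on top of the table. The house frame is on the floor beside the table on its +x side.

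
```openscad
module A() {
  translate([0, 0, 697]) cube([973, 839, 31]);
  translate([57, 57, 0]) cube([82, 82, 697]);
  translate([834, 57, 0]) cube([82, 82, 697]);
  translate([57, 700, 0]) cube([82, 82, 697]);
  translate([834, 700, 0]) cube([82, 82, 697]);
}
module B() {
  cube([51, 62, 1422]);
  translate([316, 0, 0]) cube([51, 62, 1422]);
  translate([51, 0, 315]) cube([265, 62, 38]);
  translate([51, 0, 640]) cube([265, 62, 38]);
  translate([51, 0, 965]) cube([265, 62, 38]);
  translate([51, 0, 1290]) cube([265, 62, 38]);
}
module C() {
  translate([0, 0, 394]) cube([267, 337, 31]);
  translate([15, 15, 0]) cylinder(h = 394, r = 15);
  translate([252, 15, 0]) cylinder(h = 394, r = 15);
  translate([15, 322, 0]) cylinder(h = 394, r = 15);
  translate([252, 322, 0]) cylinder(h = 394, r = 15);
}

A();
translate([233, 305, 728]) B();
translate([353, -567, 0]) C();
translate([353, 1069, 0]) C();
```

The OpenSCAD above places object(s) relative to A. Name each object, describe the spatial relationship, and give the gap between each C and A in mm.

A is a table. B is a ladder. C is a stool. The ladder is on top of the table. Two stools sit around the table at the −y, +y sides. The gap between each stool and the table is 230 mm.

Each stool's nearest face is 230 mm from the table's bounding box.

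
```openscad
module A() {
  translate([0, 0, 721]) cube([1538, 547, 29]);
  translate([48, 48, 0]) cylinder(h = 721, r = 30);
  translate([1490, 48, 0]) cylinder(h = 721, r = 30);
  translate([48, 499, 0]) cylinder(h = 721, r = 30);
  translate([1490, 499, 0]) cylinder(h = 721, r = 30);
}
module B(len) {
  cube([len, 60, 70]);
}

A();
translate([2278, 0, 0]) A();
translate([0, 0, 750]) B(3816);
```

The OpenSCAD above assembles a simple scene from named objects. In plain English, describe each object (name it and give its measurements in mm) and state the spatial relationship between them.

A is a table with a 1538×547 mm rectangular top, 29 mm thick, top surface at z = 750 mm, supported by four round legs of 60 mm diameter, each leg's bounding box inset 18 mm from the nearest pair of top edges, running from the floor.

B is a rectangular beam 3816 mm long (x), 60 mm deep (y), 70 mm thick (z).

The beam spans the tops of two tables placed 740 mm apart, resting at z = 750 mm.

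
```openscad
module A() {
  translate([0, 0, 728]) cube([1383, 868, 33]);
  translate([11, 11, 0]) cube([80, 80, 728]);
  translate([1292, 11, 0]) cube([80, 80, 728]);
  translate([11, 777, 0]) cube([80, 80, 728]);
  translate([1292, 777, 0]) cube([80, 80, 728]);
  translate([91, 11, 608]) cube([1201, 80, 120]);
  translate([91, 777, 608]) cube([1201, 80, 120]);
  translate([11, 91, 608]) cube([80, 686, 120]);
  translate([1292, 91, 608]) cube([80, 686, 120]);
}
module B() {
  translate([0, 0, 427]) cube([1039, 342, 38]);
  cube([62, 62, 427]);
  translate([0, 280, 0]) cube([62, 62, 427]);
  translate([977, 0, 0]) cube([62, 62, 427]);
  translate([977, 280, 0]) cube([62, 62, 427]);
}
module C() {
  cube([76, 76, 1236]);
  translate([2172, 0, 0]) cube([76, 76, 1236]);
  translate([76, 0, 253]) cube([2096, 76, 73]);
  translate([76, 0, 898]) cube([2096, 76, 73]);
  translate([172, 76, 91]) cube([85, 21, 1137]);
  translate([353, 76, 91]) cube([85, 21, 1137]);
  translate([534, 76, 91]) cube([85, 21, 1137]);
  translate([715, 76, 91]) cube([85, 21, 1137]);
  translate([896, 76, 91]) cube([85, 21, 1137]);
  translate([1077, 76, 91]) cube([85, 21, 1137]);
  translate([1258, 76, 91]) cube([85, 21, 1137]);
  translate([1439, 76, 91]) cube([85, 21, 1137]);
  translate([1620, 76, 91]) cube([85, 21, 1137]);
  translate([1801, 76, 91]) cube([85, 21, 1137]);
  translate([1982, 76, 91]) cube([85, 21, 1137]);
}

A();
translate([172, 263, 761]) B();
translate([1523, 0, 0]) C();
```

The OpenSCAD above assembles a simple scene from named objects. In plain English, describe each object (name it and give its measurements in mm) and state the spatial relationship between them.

A is a table: top 1383 mm (x) × 868 mm (y), 33 mm thick, upper face at z = 761 mm, on four 80×80 mm square legs, each inset 11 mm from the nearest pair of top edges, running from z = 0 to the bottom of the top. Four apron rails, 80 mm thick and 120 mm tall, run between adjacent legs with their top edges flush with the underside of the top and their outer faces flush with the legs' outer faces.

B is a bench: a 1039×342 mm seat slab, 38 mm thick, top at z = 465 mm, on four 62×62 mm square legs flush with the seat corners and standing on z = 0.

C is a fence section. Two 76×76 mm posts, 1236 mm tall, stand on the floor with a clear span of 2096 mm between their inner faces. Two horizontal rails of 76×73 mm section span the gap between the posts with their undersides at z = 253 mm and z = 898 mm, flush with the posts' −y face. 11 pickets, each 85 mm wide, 21 mm thick and 1137 mm tall, are fixed to the +y face of the rails with their bottoms at z = 91 mm, evenly spaced across the span with equal gaps (rounded down to the nearest mm) at the −x end and between each pair — any rounding remainder accumulates at the +x end.

The bench is on top of the table, centred. The fence section is on the floor beside the table on its +x side.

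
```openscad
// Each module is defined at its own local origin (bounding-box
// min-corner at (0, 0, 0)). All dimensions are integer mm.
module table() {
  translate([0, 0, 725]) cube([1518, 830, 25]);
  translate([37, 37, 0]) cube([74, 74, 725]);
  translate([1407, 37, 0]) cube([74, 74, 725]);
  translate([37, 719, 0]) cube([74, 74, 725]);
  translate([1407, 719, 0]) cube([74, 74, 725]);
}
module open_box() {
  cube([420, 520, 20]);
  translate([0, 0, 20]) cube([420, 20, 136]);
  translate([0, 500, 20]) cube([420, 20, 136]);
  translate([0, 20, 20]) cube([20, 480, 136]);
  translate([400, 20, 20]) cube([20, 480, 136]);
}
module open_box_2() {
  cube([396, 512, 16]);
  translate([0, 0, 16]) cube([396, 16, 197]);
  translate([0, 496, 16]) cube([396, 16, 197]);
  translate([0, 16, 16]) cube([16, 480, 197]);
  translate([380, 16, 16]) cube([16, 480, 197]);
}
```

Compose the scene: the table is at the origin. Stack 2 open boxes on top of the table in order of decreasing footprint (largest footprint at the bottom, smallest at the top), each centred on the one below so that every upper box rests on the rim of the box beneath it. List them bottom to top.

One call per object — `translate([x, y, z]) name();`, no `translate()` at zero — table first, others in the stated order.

table();
translate([549, 155, 750]) open_box();
translate([561, 159, 906]) open_box_2();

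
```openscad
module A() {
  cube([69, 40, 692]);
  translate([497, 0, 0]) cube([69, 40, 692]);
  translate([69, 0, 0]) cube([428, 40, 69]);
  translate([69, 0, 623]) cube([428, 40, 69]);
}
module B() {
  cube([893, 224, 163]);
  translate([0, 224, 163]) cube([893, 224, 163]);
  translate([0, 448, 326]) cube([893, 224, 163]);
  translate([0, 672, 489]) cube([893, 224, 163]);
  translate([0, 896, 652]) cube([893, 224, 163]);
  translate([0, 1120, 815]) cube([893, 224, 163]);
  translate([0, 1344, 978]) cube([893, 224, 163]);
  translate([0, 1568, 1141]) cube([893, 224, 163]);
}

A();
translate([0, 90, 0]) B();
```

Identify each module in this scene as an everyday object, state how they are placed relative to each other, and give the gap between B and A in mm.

A is a picture frame. B is a staircase. The staircase is on the floor beside the picture frame on its +y side. The gap between the staircase and the picture frame is 50 mm.

The staircase's nearest face is 50 mm from the picture frame's +y face.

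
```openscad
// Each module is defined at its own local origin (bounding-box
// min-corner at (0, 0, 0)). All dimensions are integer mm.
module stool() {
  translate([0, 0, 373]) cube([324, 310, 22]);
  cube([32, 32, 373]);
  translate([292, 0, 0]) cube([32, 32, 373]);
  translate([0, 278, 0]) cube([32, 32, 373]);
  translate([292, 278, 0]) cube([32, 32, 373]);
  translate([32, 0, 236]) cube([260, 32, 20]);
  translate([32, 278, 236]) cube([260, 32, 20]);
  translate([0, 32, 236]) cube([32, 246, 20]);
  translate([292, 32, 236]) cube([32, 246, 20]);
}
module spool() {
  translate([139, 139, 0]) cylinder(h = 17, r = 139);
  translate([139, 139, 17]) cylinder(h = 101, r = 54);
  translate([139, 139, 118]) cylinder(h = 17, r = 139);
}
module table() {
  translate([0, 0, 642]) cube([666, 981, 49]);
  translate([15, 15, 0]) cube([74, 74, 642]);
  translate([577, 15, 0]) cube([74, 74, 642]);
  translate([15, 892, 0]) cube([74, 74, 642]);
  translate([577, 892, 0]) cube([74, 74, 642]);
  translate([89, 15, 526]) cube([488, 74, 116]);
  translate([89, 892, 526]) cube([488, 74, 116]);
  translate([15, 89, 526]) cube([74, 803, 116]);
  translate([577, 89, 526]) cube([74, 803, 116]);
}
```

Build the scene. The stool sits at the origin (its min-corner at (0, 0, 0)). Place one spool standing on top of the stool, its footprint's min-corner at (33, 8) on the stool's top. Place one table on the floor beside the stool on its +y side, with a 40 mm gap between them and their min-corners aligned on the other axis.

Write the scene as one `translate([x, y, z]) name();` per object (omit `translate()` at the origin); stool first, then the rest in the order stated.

stool();
translate([33, 8, 395]) spool();
translate([0, 350, 0]) table();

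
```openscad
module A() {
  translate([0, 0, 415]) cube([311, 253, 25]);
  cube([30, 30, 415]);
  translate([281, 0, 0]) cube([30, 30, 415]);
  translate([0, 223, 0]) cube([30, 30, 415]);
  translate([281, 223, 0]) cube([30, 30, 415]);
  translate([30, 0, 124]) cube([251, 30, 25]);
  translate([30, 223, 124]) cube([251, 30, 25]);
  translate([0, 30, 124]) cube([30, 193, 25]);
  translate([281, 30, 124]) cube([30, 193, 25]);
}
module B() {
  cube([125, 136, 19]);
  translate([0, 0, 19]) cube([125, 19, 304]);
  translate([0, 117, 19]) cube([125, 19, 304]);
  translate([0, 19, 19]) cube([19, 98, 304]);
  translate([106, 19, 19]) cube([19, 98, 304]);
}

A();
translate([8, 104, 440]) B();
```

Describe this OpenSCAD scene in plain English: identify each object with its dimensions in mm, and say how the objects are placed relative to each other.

A is a simple wooden stool: a rectangular seat 311 mm (x) by 253 mm (y), 25 mm thick, top face at z = 440 mm, on four square legs, each 30×30 mm in cross-section. The legs rest on z = 0, each flush with a corner of the seat. Four stretchers, 30 mm wide and 25 mm tall, connect adjacent legs with their undersides at z = 124 mm, each running between the inner faces of the legs it joins and aligned with the legs' outer faces on the other axis.

B is an open-topped rectangular box: outside dimensions 125×136×323 mm, with a uniform wall and base thickness of 19 mm. The base is a full 125×136 slab on the floor; four walls sit on top of the base. The front and back walls (the −y and +y sides) span the full width; the two side walls fit between them.

The open box is on top of the stool.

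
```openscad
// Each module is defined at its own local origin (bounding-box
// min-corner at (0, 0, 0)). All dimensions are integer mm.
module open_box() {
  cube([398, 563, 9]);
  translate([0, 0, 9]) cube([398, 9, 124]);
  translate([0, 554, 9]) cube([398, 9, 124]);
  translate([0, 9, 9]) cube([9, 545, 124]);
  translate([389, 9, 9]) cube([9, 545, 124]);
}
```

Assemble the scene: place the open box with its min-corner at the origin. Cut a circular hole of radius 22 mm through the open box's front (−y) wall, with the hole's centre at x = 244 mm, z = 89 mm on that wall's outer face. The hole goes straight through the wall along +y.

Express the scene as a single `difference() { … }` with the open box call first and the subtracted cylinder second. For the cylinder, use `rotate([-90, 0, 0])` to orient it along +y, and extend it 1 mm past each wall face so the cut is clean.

difference() {
  open_box();
  translate([244, -1, 89]) rotate([-90, 0, 0]) cylinder(h = 11, r = 22);
}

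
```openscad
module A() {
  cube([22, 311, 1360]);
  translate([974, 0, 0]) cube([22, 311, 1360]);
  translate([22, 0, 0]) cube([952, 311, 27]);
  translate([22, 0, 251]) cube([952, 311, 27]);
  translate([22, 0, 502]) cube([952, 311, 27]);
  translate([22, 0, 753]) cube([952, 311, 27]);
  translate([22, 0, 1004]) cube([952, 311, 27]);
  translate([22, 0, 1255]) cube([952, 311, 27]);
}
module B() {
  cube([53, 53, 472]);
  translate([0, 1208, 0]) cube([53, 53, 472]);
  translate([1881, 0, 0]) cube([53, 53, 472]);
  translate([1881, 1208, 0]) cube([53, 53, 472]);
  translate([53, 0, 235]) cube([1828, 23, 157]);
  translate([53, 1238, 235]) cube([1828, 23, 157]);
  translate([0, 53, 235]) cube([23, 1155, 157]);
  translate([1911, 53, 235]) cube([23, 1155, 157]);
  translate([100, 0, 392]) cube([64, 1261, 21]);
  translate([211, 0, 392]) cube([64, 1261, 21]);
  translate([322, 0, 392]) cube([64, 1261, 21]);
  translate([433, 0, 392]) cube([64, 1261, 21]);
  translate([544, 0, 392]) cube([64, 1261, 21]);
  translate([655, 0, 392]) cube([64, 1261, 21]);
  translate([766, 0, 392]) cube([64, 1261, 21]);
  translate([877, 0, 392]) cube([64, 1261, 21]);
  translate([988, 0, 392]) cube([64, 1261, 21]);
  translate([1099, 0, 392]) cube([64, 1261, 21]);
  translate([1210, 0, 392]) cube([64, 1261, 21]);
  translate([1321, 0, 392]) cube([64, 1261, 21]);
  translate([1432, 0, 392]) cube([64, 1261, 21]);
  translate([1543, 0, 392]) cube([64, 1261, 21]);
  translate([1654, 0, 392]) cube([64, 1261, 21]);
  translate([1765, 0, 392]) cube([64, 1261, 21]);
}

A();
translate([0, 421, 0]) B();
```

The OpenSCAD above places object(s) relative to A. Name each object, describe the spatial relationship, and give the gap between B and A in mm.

A is a bookshelf. B is a bed frame. The bed frame is on the floor beside the bookshelf on its +y side. The gap between the bed frame and the bookshelf is 110 mm.

The bed frame's nearest face is 110 mm from the bookshelf's +y face.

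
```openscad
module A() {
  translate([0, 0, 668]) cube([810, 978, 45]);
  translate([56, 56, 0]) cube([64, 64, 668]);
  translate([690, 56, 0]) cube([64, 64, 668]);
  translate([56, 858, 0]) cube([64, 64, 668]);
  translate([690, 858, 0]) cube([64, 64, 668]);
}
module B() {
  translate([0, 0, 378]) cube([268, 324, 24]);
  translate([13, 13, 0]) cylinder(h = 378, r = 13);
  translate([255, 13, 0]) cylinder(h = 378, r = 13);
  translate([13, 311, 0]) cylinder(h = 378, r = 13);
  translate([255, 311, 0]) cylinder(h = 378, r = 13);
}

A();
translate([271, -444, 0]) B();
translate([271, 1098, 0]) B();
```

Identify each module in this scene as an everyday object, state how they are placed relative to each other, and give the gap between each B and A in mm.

Each stool's nearest face is 120 mm from the table's bounding box.

A is a table. B is a stool. Two stools sit around the table at the −y, +y sides. The gap between each stool and the table is 120 mm.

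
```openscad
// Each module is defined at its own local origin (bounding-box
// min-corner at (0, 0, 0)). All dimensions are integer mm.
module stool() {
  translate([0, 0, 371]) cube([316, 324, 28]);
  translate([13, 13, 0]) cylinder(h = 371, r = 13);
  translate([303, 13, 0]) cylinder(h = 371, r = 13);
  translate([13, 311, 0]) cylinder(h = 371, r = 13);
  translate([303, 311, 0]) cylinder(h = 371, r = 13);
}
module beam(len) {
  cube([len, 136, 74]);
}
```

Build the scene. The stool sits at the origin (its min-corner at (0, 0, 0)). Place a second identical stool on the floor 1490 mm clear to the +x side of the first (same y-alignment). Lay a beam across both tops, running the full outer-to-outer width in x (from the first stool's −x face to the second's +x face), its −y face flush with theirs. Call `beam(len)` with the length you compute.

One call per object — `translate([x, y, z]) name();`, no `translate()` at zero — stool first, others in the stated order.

stool();
translate([1806, 0, 0]) stool();
translate([0, 0, 399]) beam(2122);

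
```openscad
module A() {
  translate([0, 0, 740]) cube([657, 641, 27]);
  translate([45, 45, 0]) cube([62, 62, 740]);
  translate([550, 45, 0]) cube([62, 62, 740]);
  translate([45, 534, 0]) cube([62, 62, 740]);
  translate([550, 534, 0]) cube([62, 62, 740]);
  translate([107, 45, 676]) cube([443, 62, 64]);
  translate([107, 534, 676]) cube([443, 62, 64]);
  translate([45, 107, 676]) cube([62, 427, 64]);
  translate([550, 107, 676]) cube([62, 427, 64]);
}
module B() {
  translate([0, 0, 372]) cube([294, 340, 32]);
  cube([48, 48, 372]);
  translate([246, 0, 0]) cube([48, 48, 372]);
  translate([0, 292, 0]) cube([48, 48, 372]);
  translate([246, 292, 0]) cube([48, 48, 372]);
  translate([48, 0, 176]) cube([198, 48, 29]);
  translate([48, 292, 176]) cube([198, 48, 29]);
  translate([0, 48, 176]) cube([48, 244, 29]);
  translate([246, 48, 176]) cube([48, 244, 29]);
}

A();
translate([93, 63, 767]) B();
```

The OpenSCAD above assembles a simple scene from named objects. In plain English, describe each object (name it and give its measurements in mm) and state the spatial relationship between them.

A is a table: top 657 mm (x) × 641 mm (y), 27 mm thick, upper face at z = 767 mm, on four 62×62 mm square legs, each inset 45 mm from the nearest pair of top edges, running from z = 0 to the bottom of the top. Four apron rails, 62 mm thick and 64 mm tall, run between adjacent legs with their top edges flush with the underside of the top and their outer faces flush with the legs' outer faces.

B is a simple wooden stool: a rectangular seat 294 mm (x) by 340 mm (y), 32 mm thick, top face at z = 404 mm, on four square legs, each 48×48 mm in cross-section. The legs rest on z = 0, each flush with a corner of the seat. Four stretchers, 48 mm wide and 29 mm tall, connect adjacent legs with their undersides at z = 176 mm, each running between the inner faces of the legs it joins and aligned with the legs' outer faces on the other axis.

The stool is on top of the table.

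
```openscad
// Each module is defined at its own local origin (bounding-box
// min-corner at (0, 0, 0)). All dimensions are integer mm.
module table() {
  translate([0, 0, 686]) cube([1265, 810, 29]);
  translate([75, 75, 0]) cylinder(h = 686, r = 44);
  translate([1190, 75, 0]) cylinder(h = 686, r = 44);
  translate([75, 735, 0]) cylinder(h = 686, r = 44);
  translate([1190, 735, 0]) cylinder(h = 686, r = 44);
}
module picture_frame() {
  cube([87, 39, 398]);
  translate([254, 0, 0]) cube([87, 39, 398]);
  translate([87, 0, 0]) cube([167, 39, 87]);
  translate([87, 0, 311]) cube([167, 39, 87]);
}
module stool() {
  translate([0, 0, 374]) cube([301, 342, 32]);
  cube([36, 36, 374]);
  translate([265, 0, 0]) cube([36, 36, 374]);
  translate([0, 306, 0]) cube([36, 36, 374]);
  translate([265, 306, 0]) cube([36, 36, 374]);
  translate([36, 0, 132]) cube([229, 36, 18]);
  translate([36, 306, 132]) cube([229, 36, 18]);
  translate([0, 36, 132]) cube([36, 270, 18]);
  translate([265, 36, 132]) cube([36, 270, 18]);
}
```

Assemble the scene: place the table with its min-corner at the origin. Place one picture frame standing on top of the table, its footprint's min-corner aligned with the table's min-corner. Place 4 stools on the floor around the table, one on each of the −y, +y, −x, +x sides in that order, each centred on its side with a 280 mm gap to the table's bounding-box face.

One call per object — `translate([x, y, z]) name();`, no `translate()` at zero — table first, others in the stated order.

table();
translate([0, 0, 715]) picture_frame();
translate([482, -622, 0]) stool();
translate([482, 1090, 0]) stool();
translate([-581, 234, 0]) stool();
translate([1545, 234, 0]) stool();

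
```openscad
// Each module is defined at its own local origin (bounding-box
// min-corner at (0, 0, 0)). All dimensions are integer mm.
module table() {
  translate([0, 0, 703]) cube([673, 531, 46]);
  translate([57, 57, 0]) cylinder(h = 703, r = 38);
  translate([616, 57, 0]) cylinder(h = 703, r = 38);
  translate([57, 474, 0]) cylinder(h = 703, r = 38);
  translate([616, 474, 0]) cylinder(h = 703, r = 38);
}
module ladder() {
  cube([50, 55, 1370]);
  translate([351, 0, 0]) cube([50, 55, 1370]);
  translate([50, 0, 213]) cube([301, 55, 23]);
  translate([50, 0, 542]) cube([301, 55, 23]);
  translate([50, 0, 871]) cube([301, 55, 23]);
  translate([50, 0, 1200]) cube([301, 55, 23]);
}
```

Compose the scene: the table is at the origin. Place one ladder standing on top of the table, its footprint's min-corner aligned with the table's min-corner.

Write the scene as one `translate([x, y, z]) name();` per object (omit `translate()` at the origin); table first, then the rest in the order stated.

table();
translate([0, 0, 749]) ladder();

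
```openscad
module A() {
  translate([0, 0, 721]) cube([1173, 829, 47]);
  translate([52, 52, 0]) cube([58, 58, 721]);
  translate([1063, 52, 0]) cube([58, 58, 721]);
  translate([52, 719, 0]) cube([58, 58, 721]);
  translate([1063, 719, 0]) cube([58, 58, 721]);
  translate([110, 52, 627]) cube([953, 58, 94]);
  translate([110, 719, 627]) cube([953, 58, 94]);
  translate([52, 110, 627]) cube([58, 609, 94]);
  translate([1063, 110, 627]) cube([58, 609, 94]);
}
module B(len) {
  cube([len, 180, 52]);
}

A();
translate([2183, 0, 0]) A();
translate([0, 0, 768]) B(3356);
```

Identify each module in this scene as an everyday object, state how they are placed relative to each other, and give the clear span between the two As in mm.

Second table starts at x = 2183; first ends at x = 1173; clear span = 2183 − 1173 = 1010 mm.

A is a table. B is a beam. A beam spans the tops of two tables. The clear span between the two tables is 1010 mm.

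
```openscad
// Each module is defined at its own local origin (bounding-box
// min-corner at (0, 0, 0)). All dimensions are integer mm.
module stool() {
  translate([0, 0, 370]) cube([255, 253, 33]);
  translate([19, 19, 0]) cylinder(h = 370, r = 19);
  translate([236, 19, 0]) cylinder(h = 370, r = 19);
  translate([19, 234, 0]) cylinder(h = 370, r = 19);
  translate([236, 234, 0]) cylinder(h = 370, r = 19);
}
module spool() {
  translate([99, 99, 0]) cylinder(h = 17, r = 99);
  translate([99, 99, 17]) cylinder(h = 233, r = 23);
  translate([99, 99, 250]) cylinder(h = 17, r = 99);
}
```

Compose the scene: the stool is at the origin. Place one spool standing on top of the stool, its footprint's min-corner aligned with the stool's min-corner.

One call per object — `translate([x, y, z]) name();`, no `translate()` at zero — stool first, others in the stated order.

stool();
translate([0, 0, 403]) spool();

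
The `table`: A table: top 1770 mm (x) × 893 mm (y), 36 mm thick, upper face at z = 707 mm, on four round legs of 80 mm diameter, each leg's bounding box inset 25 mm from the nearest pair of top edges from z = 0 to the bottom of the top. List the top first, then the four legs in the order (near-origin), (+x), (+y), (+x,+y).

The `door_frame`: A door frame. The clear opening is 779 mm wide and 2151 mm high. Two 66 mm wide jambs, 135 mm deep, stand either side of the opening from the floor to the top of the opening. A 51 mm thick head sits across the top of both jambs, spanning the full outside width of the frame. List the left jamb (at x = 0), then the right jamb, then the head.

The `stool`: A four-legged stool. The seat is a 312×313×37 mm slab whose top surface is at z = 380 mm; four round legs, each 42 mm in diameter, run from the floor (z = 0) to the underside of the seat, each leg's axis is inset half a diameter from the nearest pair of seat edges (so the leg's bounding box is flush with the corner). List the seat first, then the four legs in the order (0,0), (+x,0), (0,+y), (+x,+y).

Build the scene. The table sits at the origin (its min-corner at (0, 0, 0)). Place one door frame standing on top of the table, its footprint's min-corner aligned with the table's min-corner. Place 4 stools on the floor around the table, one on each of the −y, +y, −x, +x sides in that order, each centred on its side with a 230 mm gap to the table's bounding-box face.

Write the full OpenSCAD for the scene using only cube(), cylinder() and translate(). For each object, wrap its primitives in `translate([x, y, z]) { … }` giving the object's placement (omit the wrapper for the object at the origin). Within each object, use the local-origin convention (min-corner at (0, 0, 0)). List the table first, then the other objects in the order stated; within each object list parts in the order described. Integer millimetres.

translate([0, 0, 671]) cube([1770, 893, 36]);
translate([65, 65, 0]) cylinder(h = 671, r = 40);
translate([1705, 65, 0]) cylinder(h = 671, r = 40);
translate([65, 828, 0]) cylinder(h = 671, r = 40);
translate([1705, 828, 0]) cylinder(h = 671, r = 40);
translate([0, 0, 707]) {
  cube([66, 135, 2151]);
  translate([845, 0, 0]) cube([66, 135, 2151]);
  translate([0, 0, 2151]) cube([911, 135, 51]);
}
translate([729, -543, 0]) {
  translate([0, 0, 343]) cube([312, 313, 37]);
  translate([21, 21, 0]) cylinder(h = 343, r = 21);
  translate([291, 21, 0]) cylinder(h = 343, r = 21);
  translate([21, 292, 0]) cylinder(h = 343, r = 21);
  translate([291, 292, 0]) cylinder(h = 343, r = 21);
}
translate([729, 1123, 0]) {
  translate([0, 0, 343]) cube([312, 313, 37]);
  translate([21, 21, 0]) cylinder(h = 343, r = 21);
  translate([291, 21, 0]) cylinder(h = 343, r = 21);
  translate([21, 292, 0]) cylinder(h = 343, r = 21);
  translate([291, 292, 0]) cylinder(h = 343, r = 21);
}
translate([-542, 290, 0]) {
  translate([0, 0, 343]) cube([312, 313, 37]);
  translate([21, 21, 0]) cylinder(h = 343, r = 21);
  translate([291, 21, 0]) cylinder(h = 343, r = 21);
  translate([21, 292, 0]) cylinder(h = 343, r = 21);
  translate([291, 292, 0]) cylinder(h = 343, r = 21);
}
translate([2000, 290, 0]) {
  translate([0, 0, 343]) cube([312, 313, 37]);
  translate([21, 21, 0]) cylinder(h = 343, r = 21);
  translate([291, 21, 0]) cylinder(h = 343, r = 21);
  translate([21, 292, 0]) cylinder(h = 343, r = 21);
  translate([291, 292, 0]) cylinder(h = 343, r = 21);
}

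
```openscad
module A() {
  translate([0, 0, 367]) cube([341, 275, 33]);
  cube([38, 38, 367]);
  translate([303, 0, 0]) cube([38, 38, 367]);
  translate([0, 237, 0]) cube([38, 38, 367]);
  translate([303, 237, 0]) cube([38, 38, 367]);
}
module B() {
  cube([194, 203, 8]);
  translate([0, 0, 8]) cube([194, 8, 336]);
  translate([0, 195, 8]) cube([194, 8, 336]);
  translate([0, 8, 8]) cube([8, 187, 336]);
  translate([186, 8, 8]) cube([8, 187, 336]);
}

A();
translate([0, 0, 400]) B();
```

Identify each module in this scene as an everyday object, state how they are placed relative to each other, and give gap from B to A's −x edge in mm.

The open box's min-x is at 0; the stool's min-x is 0; gap = 0 mm.

A is a stool. B is an open box. The open box is on top of the stool. The gap from the open box to the stool's −x edge is 0 mm.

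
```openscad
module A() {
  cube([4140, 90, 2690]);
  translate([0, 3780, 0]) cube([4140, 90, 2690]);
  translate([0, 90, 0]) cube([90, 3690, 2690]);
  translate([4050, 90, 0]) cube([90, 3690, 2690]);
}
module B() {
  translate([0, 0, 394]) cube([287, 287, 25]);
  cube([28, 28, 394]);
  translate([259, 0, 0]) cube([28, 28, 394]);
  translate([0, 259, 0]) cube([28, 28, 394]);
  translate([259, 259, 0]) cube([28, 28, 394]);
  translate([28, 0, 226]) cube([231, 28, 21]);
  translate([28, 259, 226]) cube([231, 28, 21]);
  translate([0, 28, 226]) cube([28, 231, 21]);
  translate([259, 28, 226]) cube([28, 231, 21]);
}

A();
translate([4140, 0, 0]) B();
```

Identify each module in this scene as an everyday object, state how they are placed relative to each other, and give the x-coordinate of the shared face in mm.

The house frame's +x face and the stool's −x face are both at x = 4140 mm.

A is a house frame. B is a stool. The stool is against the house frame's +x side, with their −y faces flush. The x-coordinate of the shared face is 4140 mm.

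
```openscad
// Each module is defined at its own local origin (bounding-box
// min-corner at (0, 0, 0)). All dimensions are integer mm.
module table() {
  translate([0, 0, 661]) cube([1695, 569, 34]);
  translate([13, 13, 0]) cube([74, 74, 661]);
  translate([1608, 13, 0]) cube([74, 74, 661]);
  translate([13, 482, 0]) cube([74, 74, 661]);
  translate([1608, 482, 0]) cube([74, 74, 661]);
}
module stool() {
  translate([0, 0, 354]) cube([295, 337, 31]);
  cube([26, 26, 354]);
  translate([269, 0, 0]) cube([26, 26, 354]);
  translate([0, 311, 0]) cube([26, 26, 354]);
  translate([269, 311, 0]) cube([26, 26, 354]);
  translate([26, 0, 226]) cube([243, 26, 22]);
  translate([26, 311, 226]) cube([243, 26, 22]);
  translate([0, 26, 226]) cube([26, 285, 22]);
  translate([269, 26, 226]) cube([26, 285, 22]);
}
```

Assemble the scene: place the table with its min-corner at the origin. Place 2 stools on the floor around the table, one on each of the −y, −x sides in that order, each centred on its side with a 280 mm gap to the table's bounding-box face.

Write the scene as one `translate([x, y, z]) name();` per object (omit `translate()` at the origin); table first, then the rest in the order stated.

table();
translate([700, -617, 0]) stool();
translate([-575, 116, 0]) stool();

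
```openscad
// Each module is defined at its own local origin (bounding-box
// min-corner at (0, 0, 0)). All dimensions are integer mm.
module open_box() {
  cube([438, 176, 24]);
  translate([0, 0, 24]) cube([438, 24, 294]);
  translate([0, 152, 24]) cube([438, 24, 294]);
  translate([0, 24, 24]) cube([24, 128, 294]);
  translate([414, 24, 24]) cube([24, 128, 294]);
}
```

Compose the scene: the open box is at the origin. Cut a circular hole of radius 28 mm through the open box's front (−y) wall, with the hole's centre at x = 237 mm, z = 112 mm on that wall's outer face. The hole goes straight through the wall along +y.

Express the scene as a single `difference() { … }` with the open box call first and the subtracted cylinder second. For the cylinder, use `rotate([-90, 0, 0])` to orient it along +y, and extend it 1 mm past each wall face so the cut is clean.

difference() {
  open_box();
  translate([237, -1, 112]) rotate([-90, 0, 0]) cylinder(h = 26, r = 28);
}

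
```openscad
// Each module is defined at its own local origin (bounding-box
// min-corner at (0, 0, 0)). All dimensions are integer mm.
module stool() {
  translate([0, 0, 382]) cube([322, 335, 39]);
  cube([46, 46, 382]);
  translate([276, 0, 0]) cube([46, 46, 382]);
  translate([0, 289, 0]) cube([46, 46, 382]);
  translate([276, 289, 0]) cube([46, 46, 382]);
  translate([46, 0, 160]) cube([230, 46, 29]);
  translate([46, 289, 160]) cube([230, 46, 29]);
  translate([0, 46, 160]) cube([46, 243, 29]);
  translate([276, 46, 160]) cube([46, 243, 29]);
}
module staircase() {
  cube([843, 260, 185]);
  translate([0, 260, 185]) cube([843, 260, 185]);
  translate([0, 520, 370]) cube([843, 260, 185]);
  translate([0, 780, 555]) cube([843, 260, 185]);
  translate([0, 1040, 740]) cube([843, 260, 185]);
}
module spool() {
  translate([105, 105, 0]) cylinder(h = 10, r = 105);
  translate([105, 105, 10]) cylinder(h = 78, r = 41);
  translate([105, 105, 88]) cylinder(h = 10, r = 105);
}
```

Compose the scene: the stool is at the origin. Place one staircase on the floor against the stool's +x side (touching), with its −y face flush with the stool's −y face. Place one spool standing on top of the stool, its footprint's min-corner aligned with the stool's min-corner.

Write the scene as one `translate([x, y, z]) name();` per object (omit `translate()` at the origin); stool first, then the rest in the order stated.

stool();
translate([322, 0, 0]) staircase();
translate([0, 0, 421]) spool();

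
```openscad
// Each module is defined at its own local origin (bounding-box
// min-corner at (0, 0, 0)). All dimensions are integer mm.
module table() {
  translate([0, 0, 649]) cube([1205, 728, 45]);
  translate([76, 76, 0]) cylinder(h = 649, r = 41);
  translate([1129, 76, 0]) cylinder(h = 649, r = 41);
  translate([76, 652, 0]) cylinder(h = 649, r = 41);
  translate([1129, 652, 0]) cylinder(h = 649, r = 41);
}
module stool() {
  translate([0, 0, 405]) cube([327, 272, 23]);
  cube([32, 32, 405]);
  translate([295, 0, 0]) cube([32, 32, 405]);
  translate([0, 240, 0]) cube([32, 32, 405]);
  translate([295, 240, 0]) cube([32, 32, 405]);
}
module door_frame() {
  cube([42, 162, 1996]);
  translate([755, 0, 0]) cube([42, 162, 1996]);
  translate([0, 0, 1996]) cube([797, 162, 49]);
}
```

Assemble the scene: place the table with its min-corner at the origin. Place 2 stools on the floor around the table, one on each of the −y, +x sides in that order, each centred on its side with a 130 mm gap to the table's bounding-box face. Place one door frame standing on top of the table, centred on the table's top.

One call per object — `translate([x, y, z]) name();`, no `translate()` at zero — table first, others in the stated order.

table();
translate([439, -402, 0]) stool();
translate([1335, 228, 0]) stool();
translate([204, 283, 694]) door_frame();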